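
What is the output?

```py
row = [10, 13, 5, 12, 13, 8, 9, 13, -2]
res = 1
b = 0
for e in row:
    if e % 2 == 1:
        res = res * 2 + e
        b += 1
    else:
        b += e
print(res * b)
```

11979

e=10: not odd; b=10
e=13: odd, res = 1*2+13 = 15; b=11
e=5: odd, res = 15*2+5 = 35; b=12
e=12: not odd; b=24
e=13: odd, res = 35*2+13 = 83; b=25
e=8: not odd; b=33
e=9: odd, res = 83*2+9 = 175; b=34
e=13: odd, res = 175*2+13 = 363; b=35
e=-2: not odd; b=33
res*b = 363*33 = 11979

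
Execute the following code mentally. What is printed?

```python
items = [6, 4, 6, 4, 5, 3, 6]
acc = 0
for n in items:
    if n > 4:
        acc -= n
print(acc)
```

-23

n=6: >4, acc = 0-6 = -6
n=4: not >4
n=6: >4, acc = (-6)-6 = -12
n=4: not >4
n=5: >4, acc = (-12)-5 = -17
n=3: not >4
n=6: >4, acc = (-17)-6 = -23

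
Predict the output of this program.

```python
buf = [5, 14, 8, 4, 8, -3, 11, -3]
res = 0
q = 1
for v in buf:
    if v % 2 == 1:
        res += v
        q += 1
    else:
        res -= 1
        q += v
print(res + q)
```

45

v=5: odd, res = 0+5 = 5; q=2
v=14: not odd, res = 5-1 = 4; q=16
v=8: not odd, res = 4-1 = 3; q=24
v=4: not odd, res = 3-1 = 2; q=28
v=8: not odd, res = 2-1 = 1; q=36
v=-3: odd, res = 1+(-3) = -2; q=37
v=11: odd, res = (-2)+11 = 9; q=38
v=-3: odd, res = 9+(-3) = 6; q=39
res+q = 6+39 = 45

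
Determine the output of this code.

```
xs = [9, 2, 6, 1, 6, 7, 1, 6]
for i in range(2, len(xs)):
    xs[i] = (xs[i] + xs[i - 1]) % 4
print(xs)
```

[9, 2, 0, 1, 3, 2, 3, 1]

i=2: xs[2] = (6+2)%4 = 0 → [9, 2, 0, 1, 6, 7, 1, 6]
i=3: xs[3] = (1+0)%4 = 1 → [9, 2, 0, 1, 6, 7, 1, 6]
i=4: xs[4] = (6+1)%4 = 3 → [9, 2, 0, 1, 3, 7, 1, 6]
i=5: xs[5] = (7+3)%4 = 2 → [9, 2, 0, 1, 3, 2, 1, 6]
i=6: xs[6] = (1+2)%4 = 3 → [9, 2, 0, 1, 3, 2, 3, 6]
i=7: xs[7] = (6+3)%4 = 1 → [9, 2, 0, 1, 3, 2, 3, 1]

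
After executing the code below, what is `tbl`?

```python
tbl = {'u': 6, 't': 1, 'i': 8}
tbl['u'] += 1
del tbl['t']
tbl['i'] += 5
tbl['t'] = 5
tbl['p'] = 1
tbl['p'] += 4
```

tbl['u'] = 6+1 = 7 → {'u': 7, 't': 1, 'i': 8}
del 't' → {'u': 7, 'i': 8}
tbl['i'] = 8+5 = 13 → {'u': 7, 'i': 13}
tbl['t'] = 5 → {'u': 7, 'i': 13, 't': 5}
tbl['p'] = 1 → {'u': 7, 'i': 13, 't': 5, 'p': 1}
tbl['p'] = 1+4 = 5 → {'u': 7, 'i': 13, 't': 5, 'p': 5}

{'u': 7, 'i': 13, 't': 5, 'p': 5}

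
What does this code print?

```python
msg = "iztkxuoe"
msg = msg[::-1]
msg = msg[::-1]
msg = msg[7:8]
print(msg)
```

e

reverse → 'eouxktzi'
reverse → 'iztkxuoe'
slice [7:8] → 'e'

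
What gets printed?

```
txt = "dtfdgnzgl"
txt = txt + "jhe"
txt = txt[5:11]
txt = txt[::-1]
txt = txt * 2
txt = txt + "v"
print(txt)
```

+ 'jhe' → 'dtfdgnzgljhe'
slice [5:11] → 'nzgljh'
reverse → 'hjlgzn'
repeat ×2 → 'hjlgznhjlgzn'
+ 'v' → 'hjlgznhjlgznv'

hjlgznhjlgznv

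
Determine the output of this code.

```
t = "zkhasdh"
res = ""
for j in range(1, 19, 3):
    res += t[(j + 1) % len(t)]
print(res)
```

hdksza

j=1: add t[2]='h' → 'h'
j=4: add t[5]='d' → 'hd'
j=7: add t[1]='k' → 'hdk'
j=10: add t[4]='s' → 'hdks'
j=13: add t[0]='z' → 'hdksz'
j=16: add t[3]='a' → 'hdksza'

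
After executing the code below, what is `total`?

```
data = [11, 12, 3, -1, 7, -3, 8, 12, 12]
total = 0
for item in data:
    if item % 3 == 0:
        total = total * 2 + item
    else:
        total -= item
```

-192

item=11: not %3==0, total = 0-11 = -11
item=12: %3==0, total = (-11)*2+12 = -10
item=3: %3==0, total = (-10)*2+3 = -17
item=-1: not %3==0, total = (-17)-(-1) = -16
item=7: not %3==0, total = (-16)-7 = -23
item=-3: %3==0, total = (-23)*2+(-3) = -49
item=8: not %3==0, total = (-49)-8 = -57
item=12: %3==0, total = (-57)*2+12 = -102
item=12: %3==0, total = (-102)*2+12 = -192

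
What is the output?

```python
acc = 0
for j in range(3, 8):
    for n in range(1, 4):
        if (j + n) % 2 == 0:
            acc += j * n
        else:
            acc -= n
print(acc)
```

66

j=3,n=1: even sum, acc = 0+3 = 3
j=3,n=2: odd sum, acc = 3-2 = 1
j=3,n=3: even sum, acc = 1+9 = 10
j=4,n=1: odd sum, acc = 10-1 = 9
j=4,n=2: even sum, acc = 9+8 = 17
j=4,n=3: odd sum, acc = 17-3 = 14
j=5,n=1: even sum, acc = 14+5 = 19
j=5,n=2: odd sum, acc = 19-2 = 17
j=5,n=3: even sum, acc = 17+15 = 32
j=6,n=1: odd sum, acc = 32-1 = 31
j=6,n=2: even sum, acc = 31+12 = 43
j=6,n=3: odd sum, acc = 43-3 = 40
j=7,n=1: even sum, acc = 40+7 = 47
j=7,n=2: odd sum, acc = 47-2 = 45
j=7,n=3: even sum, acc = 45+21 = 66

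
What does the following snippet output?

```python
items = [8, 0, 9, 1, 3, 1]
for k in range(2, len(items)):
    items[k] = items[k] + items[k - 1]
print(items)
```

k=2: items[2] = 9+0 = 9 → [8, 0, 9, 1, 3, 1]
k=3: items[3] = 1+9 = 10 → [8, 0, 9, 10, 3, 1]
k=4: items[4] = 3+10 = 13 → [8, 0, 9, 10, 13, 1]
k=5: items[5] = 1+13 = 14 → [8, 0, 9, 10, 13, 14]

[8, 0, 9, 10, 13, 14]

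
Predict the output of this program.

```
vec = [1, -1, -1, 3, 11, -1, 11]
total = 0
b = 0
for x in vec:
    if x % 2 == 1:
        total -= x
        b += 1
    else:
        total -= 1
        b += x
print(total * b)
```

-161

x=1: odd, total = 0-1 = -1; b=1
x=-1: odd, total = (-1)-(-1) = 0; b=2
x=-1: odd, total = 0-(-1) = 1; b=3
x=3: odd, total = 1-3 = -2; b=4
x=11: odd, total = (-2)-11 = -13; b=5
x=-1: odd, total = (-13)-(-1) = -12; b=6
x=11: odd, total = (-12)-11 = -23; b=7
total*b = (-23)*7 = -161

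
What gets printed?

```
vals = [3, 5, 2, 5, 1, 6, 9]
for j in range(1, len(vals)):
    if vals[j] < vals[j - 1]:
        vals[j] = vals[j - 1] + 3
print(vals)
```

j=1: 5>=3, unchanged → [3, 5, 2, 5, 1, 6, 9]
j=2: 2<5, vals[2] = 5+3 = 8 → [3, 5, 8, 5, 1, 6, 9]
j=3: 5<8, vals[3] = 8+3 = 11 → [3, 5, 8, 11, 1, 6, 9]
j=4: 1<11, vals[4] = 11+3 = 14 → [3, 5, 8, 11, 14, 6, 9]
j=5: 6<14, vals[5] = 14+3 = 17 → [3, 5, 8, 11, 14, 17, 9]
j=6: 9<17, vals[6] = 17+3 = 20 → [3, 5, 8, 11, 14, 17, 20]

[3, 5, 8, 11, 14, 17, 20]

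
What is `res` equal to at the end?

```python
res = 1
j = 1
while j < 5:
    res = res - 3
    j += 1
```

j=1: res = 1-3 = -2
j=2: res = (-2)-3 = -5
j=3: res = (-5)-3 = -8
j=4: res = (-8)-3 = -11

-11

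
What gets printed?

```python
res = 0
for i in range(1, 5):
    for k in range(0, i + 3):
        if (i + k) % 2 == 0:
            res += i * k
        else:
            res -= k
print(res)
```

70

i=1,k=0: odd sum, res = 0-0 = 0
i=1,k=1: even sum, res = 0+1 = 1
i=1,k=2: odd sum, res = 1-2 = -1
i=1,k=3: even sum, res = (-1)+3 = 2
i=2,k=0: even sum, res = 2+0 = 2
i=2,k=1: odd sum, res = 2-1 = 1
i=2,k=2: even sum, res = 1+4 = 5
i=2,k=3: odd sum, res = 5-3 = 2
i=2,k=4: even sum, res = 2+8 = 10
i=3,k=0: odd sum, res = 10-0 = 10
i=3,k=1: even sum, res = 10+3 = 13
i=3,k=2: odd sum, res = 13-2 = 11
i=3,k=3: even sum, res = 11+9 = 20
i=3,k=4: odd sum, res = 20-4 = 16
i=3,k=5: even sum, res = 16+15 = 31
i=4,k=0: even sum, res = 31+0 = 31
i=4,k=1: odd sum, res = 31-1 = 30
i=4,k=2: even sum, res = 30+8 = 38
i=4,k=3: odd sum, res = 38-3 = 35
i=4,k=4: even sum, res = 35+16 = 51
i=4,k=5: odd sum, res = 51-5 = 46
i=4,k=6: even sum, res = 46+24 = 70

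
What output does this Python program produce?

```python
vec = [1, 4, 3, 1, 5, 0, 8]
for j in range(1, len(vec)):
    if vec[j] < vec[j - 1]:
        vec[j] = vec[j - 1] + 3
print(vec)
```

j=1: 4>=1, unchanged → [1, 4, 3, 1, 5, 0, 8]
j=2: 3<4, vec[2] = 4+3 = 7 → [1, 4, 7, 1, 5, 0, 8]
j=3: 1<7, vec[3] = 7+3 = 10 → [1, 4, 7, 10, 5, 0, 8]
j=4: 5<10, vec[4] = 10+3 = 13 → [1, 4, 7, 10, 13, 0, 8]
j=5: 0<13, vec[5] = 13+3 = 16 → [1, 4, 7, 10, 13, 16, 8]
j=6: 8<16, vec[6] = 16+3 = 19 → [1, 4, 7, 10, 13, 16, 19]

[1, 4, 7, 10, 13, 16, 19]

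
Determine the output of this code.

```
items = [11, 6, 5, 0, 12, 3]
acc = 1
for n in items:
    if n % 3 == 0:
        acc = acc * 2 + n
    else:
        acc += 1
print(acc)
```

n=11: not %3==0, acc = 1+1 = 2
n=6: %3==0, acc = 2*2+6 = 10
n=5: not %3==0, acc = 10+1 = 11
n=0: %3==0, acc = 11*2+0 = 22
n=12: %3==0, acc = 22*2+12 = 56
n=3: %3==0, acc = 56*2+3 = 115

115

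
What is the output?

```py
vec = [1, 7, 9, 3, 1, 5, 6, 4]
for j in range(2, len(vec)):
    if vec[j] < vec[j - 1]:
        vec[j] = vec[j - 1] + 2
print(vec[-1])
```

19

j=2: 9>=7, unchanged → [1, 7, 9, 3, 1, 5, 6, 4]
j=3: 3<9, vec[3] = 9+2 = 11 → [1, 7, 9, 11, 1, 5, 6, 4]
j=4: 1<11, vec[4] = 11+2 = 13 → [1, 7, 9, 11, 13, 5, 6, 4]
j=5: 5<13, vec[5] = 13+2 = 15 → [1, 7, 9, 11, 13, 15, 6, 4]
j=6: 6<15, vec[6] = 15+2 = 17 → [1, 7, 9, 11, 13, 15, 17, 4]
j=7: 4<17, vec[7] = 17+2 = 19 → [1, 7, 9, 11, 13, 15, 17, 19]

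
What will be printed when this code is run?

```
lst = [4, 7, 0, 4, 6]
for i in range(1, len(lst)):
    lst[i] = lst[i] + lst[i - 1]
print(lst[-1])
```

21

i=1: lst[1] = 7+4 = 11 → [4, 11, 0, 4, 6]
i=2: lst[2] = 0+11 = 11 → [4, 11, 11, 4, 6]
i=3: lst[3] = 4+11 = 15 → [4, 11, 11, 15, 6]
i=4: lst[4] = 6+15 = 21 → [4, 11, 11, 15, 21]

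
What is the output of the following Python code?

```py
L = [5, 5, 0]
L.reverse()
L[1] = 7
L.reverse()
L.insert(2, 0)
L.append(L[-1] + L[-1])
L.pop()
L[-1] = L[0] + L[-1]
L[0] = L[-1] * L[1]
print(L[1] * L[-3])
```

reverse → [0, 5, 5]
L[1] = 7 → [0, 7, 5]
reverse → [5, 7, 0]
insert 0 at 2 → [5, 7, 0, 0]
append L[-1]+L[-1] = 0+0 = 0 → [5, 7, 0, 0, 0]
pop() removes 0 → [5, 7, 0, 0]
L[-1] = L[0]+L[-1] = 5+0 = 5 → [5, 7, 0, 5]
L[0] = L[-1]*L[1] = 5*7 = 35 → [35, 7, 0, 5]
L[1]*L[-3] = 7*7 = 49

49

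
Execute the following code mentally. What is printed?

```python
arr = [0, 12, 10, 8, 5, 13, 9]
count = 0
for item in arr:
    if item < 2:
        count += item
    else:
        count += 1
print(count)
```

6

item=0: <2, count = 0+0 = 0
item=12: not <2, count = 0+1 = 1
item=10: not <2, count = 1+1 = 2
item=8: not <2, count = 2+1 = 3
item=5: not <2, count = 3+1 = 4
item=13: not <2, count = 4+1 = 5
item=9: not <2, count = 5+1 = 6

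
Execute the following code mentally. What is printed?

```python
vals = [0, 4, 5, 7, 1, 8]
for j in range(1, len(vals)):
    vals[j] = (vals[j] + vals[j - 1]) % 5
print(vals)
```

[0, 4, 4, 1, 2, 0]

j=1: vals[1] = (4+0)%5 = 4 → [0, 4, 5, 7, 1, 8]
j=2: vals[2] = (5+4)%5 = 4 → [0, 4, 4, 7, 1, 8]
j=3: vals[3] = (7+4)%5 = 1 → [0, 4, 4, 1, 1, 8]
j=4: vals[4] = (1+1)%5 = 2 → [0, 4, 4, 1, 2, 8]
j=5: vals[5] = (8+2)%5 = 0 → [0, 4, 4, 1, 2, 0]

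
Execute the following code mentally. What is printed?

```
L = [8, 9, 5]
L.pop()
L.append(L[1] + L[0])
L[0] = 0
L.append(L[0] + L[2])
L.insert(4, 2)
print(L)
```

pop() removes 5 → [8, 9]
append L[1]+L[0] = 9+8 = 17 → [8, 9, 17]
L[0] = 0 → [0, 9, 17]
append L[0]+L[2] = 0+17 = 17 → [0, 9, 17, 17]
insert 2 at 4 → [0, 9, 17, 17, 2]

[0, 9, 17, 17, 2]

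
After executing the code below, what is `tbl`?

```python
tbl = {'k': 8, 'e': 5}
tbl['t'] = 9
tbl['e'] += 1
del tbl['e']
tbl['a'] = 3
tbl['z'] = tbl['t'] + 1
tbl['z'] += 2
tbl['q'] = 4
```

tbl['t'] = 9 → {'k': 8, 'e': 5, 't': 9}
tbl['e'] = 5+1 = 6 → {'k': 8, 'e': 6, 't': 9}
del 'e' → {'k': 8, 't': 9}
tbl['a'] = 3 → {'k': 8, 't': 9, 'a': 3}
tbl['z'] = tbl['t']+1 = 10 → {'k': 8, 't': 9, 'a': 3, 'z': 10}
tbl['z'] = 10+2 = 12 → {'k': 8, 't': 9, 'a': 3, 'z': 12}
tbl['q'] = 4 → {'k': 8, 't': 9, 'a': 3, 'z': 12, 'q': 4}

{'k': 8, 't': 9, 'a': 3, 'z': 12, 'q': 4}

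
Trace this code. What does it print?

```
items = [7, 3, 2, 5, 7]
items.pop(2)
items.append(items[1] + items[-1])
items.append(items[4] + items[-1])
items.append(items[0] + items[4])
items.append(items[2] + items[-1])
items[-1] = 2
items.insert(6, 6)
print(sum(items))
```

77

pop(2) removes 2 → [7, 3, 5, 7]
append items[1]+items[-1] = 3+7 = 10 → [7, 3, 5, 7, 10]
append items[4]+items[-1] = 10+10 = 20 → [7, 3, 5, 7, 10, 20]
append items[0]+items[4] = 7+10 = 17 → [7, 3, 5, 7, 10, 20, 17]
append items[2]+items[-1] = 5+17 = 22 → [7, 3, 5, 7, 10, 20, 17, 22]
items[-1] = 2 → [7, 3, 5, 7, 10, 20, 17, 2]
insert 6 at 6 → [7, 3, 5, 7, 10, 20, 6, 17, 2]
sum = 77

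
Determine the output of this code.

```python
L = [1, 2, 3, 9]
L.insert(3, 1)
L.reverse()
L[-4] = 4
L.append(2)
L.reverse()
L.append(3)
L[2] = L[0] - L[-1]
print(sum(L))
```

insert 1 at 3 → [1, 2, 3, 1, 9]
reverse → [9, 1, 3, 2, 1]
L[-4] = 4 → [9, 4, 3, 2, 1]
append 2 → [9, 4, 3, 2, 1, 2]
reverse → [2, 1, 2, 3, 4, 9]
append 3 → [2, 1, 2, 3, 4, 9, 3]
L[2] = L[0]-L[-1] = 2-3 = -1 → [2, 1, -1, 3, 4, 9, 3]
sum = 21

21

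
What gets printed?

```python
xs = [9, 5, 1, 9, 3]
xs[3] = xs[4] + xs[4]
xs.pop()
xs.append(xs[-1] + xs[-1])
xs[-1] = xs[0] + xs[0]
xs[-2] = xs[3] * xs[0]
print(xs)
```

xs[3] = xs[4]+xs[4] = 3+3 = 6 → [9, 5, 1, 6, 3]
pop() removes 3 → [9, 5, 1, 6]
append xs[-1]+xs[-1] = 6+6 = 12 → [9, 5, 1, 6, 12]
xs[-1] = xs[0]+xs[0] = 9+9 = 18 → [9, 5, 1, 6, 18]
xs[-2] = xs[3]*xs[0] = 6*9 = 54 → [9, 5, 1, 54, 18]

[9, 5, 1, 54, 18]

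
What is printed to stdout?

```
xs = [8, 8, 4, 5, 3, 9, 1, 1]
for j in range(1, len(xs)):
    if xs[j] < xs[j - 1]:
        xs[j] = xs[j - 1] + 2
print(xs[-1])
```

j=1: 8>=8, unchanged → [8, 8, 4, 5, 3, 9, 1, 1]
j=2: 4<8, xs[2] = 8+2 = 10 → [8, 8, 10, 5, 3, 9, 1, 1]
j=3: 5<10, xs[3] = 10+2 = 12 → [8, 8, 10, 12, 3, 9, 1, 1]
j=4: 3<12, xs[4] = 12+2 = 14 → [8, 8, 10, 12, 14, 9, 1, 1]
j=5: 9<14, xs[5] = 14+2 = 16 → [8, 8, 10, 12, 14, 16, 1, 1]
j=6: 1<16, xs[6] = 16+2 = 18 → [8, 8, 10, 12, 14, 16, 18, 1]
j=7: 1<18, xs[7] = 18+2 = 20 → [8, 8, 10, 12, 14, 16, 18, 20]

20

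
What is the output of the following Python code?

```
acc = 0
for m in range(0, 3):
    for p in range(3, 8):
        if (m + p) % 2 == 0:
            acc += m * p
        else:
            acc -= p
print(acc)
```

m=0,p=3: odd sum, acc = 0-3 = -3
m=0,p=4: even sum, acc = (-3)+0 = -3
m=0,p=5: odd sum, acc = (-3)-5 = -8
m=0,p=6: even sum, acc = (-8)+0 = -8
m=0,p=7: odd sum, acc = (-8)-7 = -15
m=1,p=3: even sum, acc = (-15)+3 = -12
m=1,p=4: odd sum, acc = (-12)-4 = -16
m=1,p=5: even sum, acc = (-16)+5 = -11
m=1,p=6: odd sum, acc = (-11)-6 = -17
m=1,p=7: even sum, acc = (-17)+7 = -10
m=2,p=3: odd sum, acc = (-10)-3 = -13
m=2,p=4: even sum, acc = (-13)+8 = -5
m=2,p=5: odd sum, acc = (-5)-5 = -10
m=2,p=6: even sum, acc = (-10)+12 = 2
m=2,p=7: odd sum, acc = 2-7 = -5

-5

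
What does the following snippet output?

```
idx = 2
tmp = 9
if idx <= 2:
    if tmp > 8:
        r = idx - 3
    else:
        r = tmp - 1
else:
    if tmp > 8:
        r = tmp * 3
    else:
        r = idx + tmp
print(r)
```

idx=2, tmp=9
idx <= 2 is True; tmp > 8 is True
→ r = idx - 3 = -1

-1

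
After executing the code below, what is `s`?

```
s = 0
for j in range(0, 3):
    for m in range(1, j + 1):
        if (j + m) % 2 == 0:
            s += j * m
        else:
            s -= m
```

4

j=1,m=1: even sum, s = 0+1 = 1
j=2,m=1: odd sum, s = 1-1 = 0
j=2,m=2: even sum, s = 0+4 = 4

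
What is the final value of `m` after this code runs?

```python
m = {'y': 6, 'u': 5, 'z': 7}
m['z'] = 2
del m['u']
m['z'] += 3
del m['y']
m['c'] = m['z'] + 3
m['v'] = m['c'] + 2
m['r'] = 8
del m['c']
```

{'z': 5, 'v': 10, 'r': 8}

m['z'] = 2 → {'y': 6, 'u': 5, 'z': 2}
del 'u' → {'y': 6, 'z': 2}
m['z'] = 2+3 = 5 → {'y': 6, 'z': 5}
del 'y' → {'z': 5}
m['c'] = m['z']+3 = 8 → {'z': 5, 'c': 8}
m['v'] = m['c']+2 = 10 → {'z': 5, 'c': 8, 'v': 10}
m['r'] = 8 → {'z': 5, 'c': 8, 'v': 10, 'r': 8}
del 'c' → {'z': 5, 'v': 10, 'r': 8}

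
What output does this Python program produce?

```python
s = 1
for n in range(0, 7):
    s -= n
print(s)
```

-20

n=0: s = 1-0 = 1
n=1: s = 1-1 = 0
n=2: s = 0-2 = -2
n=3: s = (-2)-3 = -5
n=4: s = (-5)-4 = -9
n=5: s = (-9)-5 = -14
n=6: s = (-14)-6 = -20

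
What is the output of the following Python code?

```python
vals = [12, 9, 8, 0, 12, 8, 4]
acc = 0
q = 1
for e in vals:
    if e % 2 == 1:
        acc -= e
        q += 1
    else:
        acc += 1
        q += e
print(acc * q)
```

-138

e=12: not odd, acc = 0+1 = 1; q=13
e=9: odd, acc = 1-9 = -8; q=14
e=8: not odd, acc = (-8)+1 = -7; q=22
e=0: not odd, acc = (-7)+1 = -6; q=22
e=12: not odd, acc = (-6)+1 = -5; q=34
e=8: not odd, acc = (-5)+1 = -4; q=42
e=4: not odd, acc = (-4)+1 = -3; q=46
acc*q = (-3)*46 = -138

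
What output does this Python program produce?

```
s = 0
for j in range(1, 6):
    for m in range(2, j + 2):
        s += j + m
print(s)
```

105

j=1,m=2: s = 0+3 = 3
j=2,m=2: s = 3+4 = 7
j=2,m=3: s = 7+5 = 12
j=3,m=2: s = 12+5 = 17
j=3,m=3: s = 17+6 = 23
j=3,m=4: s = 23+7 = 30
j=4,m=2: s = 30+6 = 36
j=4,m=3: s = 36+7 = 43
j=4,m=4: s = 43+8 = 51
j=4,m=5: s = 51+9 = 60
j=5,m=2: s = 60+7 = 67
j=5,m=3: s = 67+8 = 75
j=5,m=4: s = 75+9 = 84
j=5,m=5: s = 84+10 = 94
j=5,m=6: s = 94+11 = 105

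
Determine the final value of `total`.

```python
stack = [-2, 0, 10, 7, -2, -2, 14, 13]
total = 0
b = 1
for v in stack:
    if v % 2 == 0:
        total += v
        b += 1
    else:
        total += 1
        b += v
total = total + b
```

47

v=-2: even, total = 0+(-2) = -2; b=2
v=0: even, total = (-2)+0 = -2; b=3
v=10: even, total = (-2)+10 = 8; b=4
v=7: not even, total = 8+1 = 9; b=11
v=-2: even, total = 9+(-2) = 7; b=12
v=-2: even, total = 7+(-2) = 5; b=13
v=14: even, total = 5+14 = 19; b=14
v=13: not even, total = 19+1 = 20; b=27
total+b = 20+27 = 47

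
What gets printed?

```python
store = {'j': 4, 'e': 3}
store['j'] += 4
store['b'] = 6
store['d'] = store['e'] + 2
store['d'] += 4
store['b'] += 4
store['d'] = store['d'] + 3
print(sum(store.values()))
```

33

store['j'] = 4+4 = 8 → {'j': 8, 'e': 3}
store['b'] = 6 → {'j': 8, 'e': 3, 'b': 6}
store['d'] = store['e']+2 = 5 → {'j': 8, 'e': 3, 'b': 6, 'd': 5}
store['d'] = 5+4 = 9 → {'j': 8, 'e': 3, 'b': 6, 'd': 9}
store['b'] = 6+4 = 10 → {'j': 8, 'e': 3, 'b': 10, 'd': 9}
store['d'] = store['d']+3 = 12 → {'j': 8, 'e': 3, 'b': 10, 'd': 12}
sum of values = 33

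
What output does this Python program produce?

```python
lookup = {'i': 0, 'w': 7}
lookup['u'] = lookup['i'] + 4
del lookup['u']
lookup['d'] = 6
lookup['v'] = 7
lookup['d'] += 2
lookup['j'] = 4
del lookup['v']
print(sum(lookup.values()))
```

lookup['u'] = lookup['i']+4 = 4 → {'i': 0, 'w': 7, 'u': 4}
del 'u' → {'i': 0, 'w': 7}
lookup['d'] = 6 → {'i': 0, 'w': 7, 'd': 6}
lookup['v'] = 7 → {'i': 0, 'w': 7, 'd': 6, 'v': 7}
lookup['d'] = 6+2 = 8 → {'i': 0, 'w': 7, 'd': 8, 'v': 7}
lookup['j'] = 4 → {'i': 0, 'w': 7, 'd': 8, 'v': 7, 'j': 4}
del 'v' → {'i': 0, 'w': 7, 'd': 8, 'j': 4}
sum of values = 19

19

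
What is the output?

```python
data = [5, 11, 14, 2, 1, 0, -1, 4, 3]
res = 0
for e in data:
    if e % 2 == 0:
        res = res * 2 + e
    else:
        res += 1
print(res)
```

e=5: not even, res = 0+1 = 1
e=11: not even, res = 1+1 = 2
e=14: even, res = 2*2+14 = 18
e=2: even, res = 18*2+2 = 38
e=1: not even, res = 38+1 = 39
e=0: even, res = 39*2+0 = 78
e=-1: not even, res = 78+1 = 79
e=4: even, res = 79*2+4 = 162
e=3: not even, res = 162+1 = 163

163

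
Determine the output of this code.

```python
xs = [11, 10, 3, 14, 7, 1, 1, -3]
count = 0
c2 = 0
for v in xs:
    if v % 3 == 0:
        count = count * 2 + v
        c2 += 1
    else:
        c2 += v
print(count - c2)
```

v=11: not %3==0; c2=11
v=10: not %3==0; c2=21
v=3: %3==0, count = 0*2+3 = 3; c2=22
v=14: not %3==0; c2=36
v=7: not %3==0; c2=43
v=1: not %3==0; c2=44
v=1: not %3==0; c2=45
v=-3: %3==0, count = 3*2+(-3) = 3; c2=46
count-c2 = 3-46 = -43

-43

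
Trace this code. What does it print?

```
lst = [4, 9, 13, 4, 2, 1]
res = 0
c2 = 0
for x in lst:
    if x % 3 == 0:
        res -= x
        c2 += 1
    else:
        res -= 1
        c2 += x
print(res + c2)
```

x=4: not %3==0, res = 0-1 = -1; c2=4
x=9: %3==0, res = (-1)-9 = -10; c2=5
x=13: not %3==0, res = (-10)-1 = -11; c2=18
x=4: not %3==0, res = (-11)-1 = -12; c2=22
x=2: not %3==0, res = (-12)-1 = -13; c2=24
x=1: not %3==0, res = (-13)-1 = -14; c2=25
res+c2 = (-14)+25 = 11

11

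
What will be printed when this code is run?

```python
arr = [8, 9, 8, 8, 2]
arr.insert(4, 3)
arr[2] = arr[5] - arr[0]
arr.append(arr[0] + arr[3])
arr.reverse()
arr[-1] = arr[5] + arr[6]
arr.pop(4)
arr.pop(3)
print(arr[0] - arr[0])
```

insert 3 at 4 → [8, 9, 8, 8, 3, 2]
arr[2] = arr[5]-arr[0] = 2-8 = -6 → [8, 9, -6, 8, 3, 2]
append arr[0]+arr[3] = 8+8 = 16 → [8, 9, -6, 8, 3, 2, 16]
reverse → [16, 2, 3, 8, -6, 9, 8]
arr[-1] = arr[5]+arr[6] = 9+8 = 17 → [16, 2, 3, 8, -6, 9, 17]
pop(4) removes -6 → [16, 2, 3, 8, 9, 17]
pop(3) removes 8 → [16, 2, 3, 9, 17]
arr[0]-arr[0] = 16-16 = 0

0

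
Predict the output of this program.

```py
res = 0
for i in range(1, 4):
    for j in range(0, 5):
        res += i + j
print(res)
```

i=1,j=0: res = 0+1 = 1
i=1,j=1: res = 1+2 = 3
i=1,j=2: res = 3+3 = 6
i=1,j=3: res = 6+4 = 10
i=1,j=4: res = 10+5 = 15
i=2,j=0: res = 15+2 = 17
i=2,j=1: res = 17+3 = 20
i=2,j=2: res = 20+4 = 24
i=2,j=3: res = 24+5 = 29
i=2,j=4: res = 29+6 = 35
i=3,j=0: res = 35+3 = 38
i=3,j=1: res = 38+4 = 42
i=3,j=2: res = 42+5 = 47
i=3,j=3: res = 47+6 = 53
i=3,j=4: res = 53+7 = 60

60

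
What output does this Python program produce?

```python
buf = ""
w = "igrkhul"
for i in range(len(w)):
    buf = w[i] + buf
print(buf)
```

luhkrgi

i=0: prepend 'i' → 'i'
i=1: prepend 'g' → 'gi'
i=2: prepend 'r' → 'rgi'
i=3: prepend 'k' → 'krgi'
i=4: prepend 'h' → 'hkrgi'
i=5: prepend 'u' → 'uhkrgi'
i=6: prepend 'l' → 'luhkrgi'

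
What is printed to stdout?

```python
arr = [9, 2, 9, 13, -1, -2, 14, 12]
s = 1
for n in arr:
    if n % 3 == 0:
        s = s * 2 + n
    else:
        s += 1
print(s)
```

86

n=9: %3==0, s = 1*2+9 = 11
n=2: not %3==0, s = 11+1 = 12
n=9: %3==0, s = 12*2+9 = 33
n=13: not %3==0, s = 33+1 = 34
n=-1: not %3==0, s = 34+1 = 35
n=-2: not %3==0, s = 35+1 = 36
n=14: not %3==0, s = 36+1 = 37
n=12: %3==0, s = 37*2+12 = 86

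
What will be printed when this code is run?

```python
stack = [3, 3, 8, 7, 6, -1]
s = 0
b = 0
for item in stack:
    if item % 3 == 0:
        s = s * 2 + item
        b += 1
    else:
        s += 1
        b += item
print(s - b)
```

item=3: %3==0, s = 0*2+3 = 3; b=1
item=3: %3==0, s = 3*2+3 = 9; b=2
item=8: not %3==0, s = 9+1 = 10; b=10
item=7: not %3==0, s = 10+1 = 11; b=17
item=6: %3==0, s = 11*2+6 = 28; b=18
item=-1: not %3==0, s = 28+1 = 29; b=17
s-b = 29-17 = 12

12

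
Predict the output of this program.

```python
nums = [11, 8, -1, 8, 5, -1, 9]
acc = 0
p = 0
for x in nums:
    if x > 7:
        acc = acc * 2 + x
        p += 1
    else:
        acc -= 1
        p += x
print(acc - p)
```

x=11: >7, acc = 0*2+11 = 11; p=1
x=8: >7, acc = 11*2+8 = 30; p=2
x=-1: not >7, acc = 30-1 = 29; p=1
x=8: >7, acc = 29*2+8 = 66; p=2
x=5: not >7, acc = 66-1 = 65; p=7
x=-1: not >7, acc = 65-1 = 64; p=6
x=9: >7, acc = 64*2+9 = 137; p=7
acc-p = 137-7 = 130

130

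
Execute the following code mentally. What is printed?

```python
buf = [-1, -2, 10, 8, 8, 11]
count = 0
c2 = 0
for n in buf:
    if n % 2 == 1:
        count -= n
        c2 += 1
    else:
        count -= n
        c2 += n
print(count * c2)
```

n=-1: odd, count = 0-(-1) = 1; c2=1
n=-2: not odd, count = 1-(-2) = 3; c2=-1
n=10: not odd, count = 3-10 = -7; c2=9
n=8: not odd, count = (-7)-8 = -15; c2=17
n=8: not odd, count = (-15)-8 = -23; c2=25
n=11: odd, count = (-23)-11 = -34; c2=26
count*c2 = (-34)*26 = -884

-884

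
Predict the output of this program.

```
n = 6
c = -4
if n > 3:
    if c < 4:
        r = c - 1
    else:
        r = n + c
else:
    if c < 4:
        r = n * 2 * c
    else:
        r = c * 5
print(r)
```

-5

n=6, c=-4
n > 3 is True; c < 4 is True
→ r = c - 1 = -5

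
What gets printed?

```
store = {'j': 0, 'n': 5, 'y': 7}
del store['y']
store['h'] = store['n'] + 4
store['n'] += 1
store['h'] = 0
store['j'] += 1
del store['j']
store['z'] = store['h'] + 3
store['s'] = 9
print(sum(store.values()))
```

18

del 'y' → {'j': 0, 'n': 5}
store['h'] = store['n']+4 = 9 → {'j': 0, 'n': 5, 'h': 9}
store['n'] = 5+1 = 6 → {'j': 0, 'n': 6, 'h': 9}
store['h'] = 0 → {'j': 0, 'n': 6, 'h': 0}
store['j'] = 0+1 = 1 → {'j': 1, 'n': 6, 'h': 0}
del 'j' → {'n': 6, 'h': 0}
store['z'] = store['h']+3 = 3 → {'n': 6, 'h': 0, 'z': 3}
store['s'] = 9 → {'n': 6, 'h': 0, 'z': 3, 's': 9}
sum of values = 18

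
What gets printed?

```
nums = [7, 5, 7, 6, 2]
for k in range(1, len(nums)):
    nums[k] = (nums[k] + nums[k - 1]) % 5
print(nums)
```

[7, 2, 4, 0, 2]

k=1: nums[1] = (5+7)%5 = 2 → [7, 2, 7, 6, 2]
k=2: nums[2] = (7+2)%5 = 4 → [7, 2, 4, 6, 2]
k=3: nums[3] = (6+4)%5 = 0 → [7, 2, 4, 0, 2]
k=4: nums[4] = (2+0)%5 = 2 → [7, 2, 4, 0, 2]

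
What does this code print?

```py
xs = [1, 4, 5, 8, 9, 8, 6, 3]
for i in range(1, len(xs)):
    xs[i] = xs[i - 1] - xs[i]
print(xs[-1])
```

-42

i=1: xs[1] = 1-4 = -3 → [1, -3, 5, 8, 9, 8, 6, 3]
i=2: xs[2] = (-3)-5 = -8 → [1, -3, -8, 8, 9, 8, 6, 3]
i=3: xs[3] = (-8)-8 = -16 → [1, -3, -8, -16, 9, 8, 6, 3]
i=4: xs[4] = (-16)-9 = -25 → [1, -3, -8, -16, -25, 8, 6, 3]
i=5: xs[5] = (-25)-8 = -33 → [1, -3, -8, -16, -25, -33, 6, 3]
i=6: xs[6] = (-33)-6 = -39 → [1, -3, -8, -16, -25, -33, -39, 3]
i=7: xs[7] = (-39)-3 = -42 → [1, -3, -8, -16, -25, -33, -39, -42]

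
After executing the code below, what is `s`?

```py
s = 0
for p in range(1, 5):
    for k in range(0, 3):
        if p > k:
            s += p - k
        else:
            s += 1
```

22

p=1,k=0: 1>0, s = 0+1 = 1
p=1,k=1: not 1>1, s = 1+1 = 2
p=1,k=2: not 1>2, s = 2+1 = 3
p=2,k=0: 2>0, s = 3+2 = 5
p=2,k=1: 2>1, s = 5+1 = 6
p=2,k=2: not 2>2, s = 6+1 = 7
p=3,k=0: 3>0, s = 7+3 = 10
p=3,k=1: 3>1, s = 10+2 = 12
p=3,k=2: 3>2, s = 12+1 = 13
p=4,k=0: 4>0, s = 13+4 = 17
p=4,k=1: 4>1, s = 17+3 = 20
p=4,k=2: 4>2, s = 20+2 = 22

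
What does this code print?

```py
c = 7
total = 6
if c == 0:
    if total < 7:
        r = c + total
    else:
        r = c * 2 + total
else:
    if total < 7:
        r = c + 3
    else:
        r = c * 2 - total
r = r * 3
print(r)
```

30

c=7, total=6
c == 0 is False; total < 7 is True
→ r = c + 3 = 10
r = 10*3 = 30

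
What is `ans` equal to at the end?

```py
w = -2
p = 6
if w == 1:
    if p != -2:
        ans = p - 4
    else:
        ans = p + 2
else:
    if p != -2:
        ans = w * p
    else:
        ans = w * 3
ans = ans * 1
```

w=-2, p=6
w == 1 is False; p != -2 is True
→ ans = w * p = -12
ans = (-12)*1 = -12

-12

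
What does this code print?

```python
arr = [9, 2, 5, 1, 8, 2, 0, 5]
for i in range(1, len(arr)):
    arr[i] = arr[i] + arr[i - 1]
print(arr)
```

i=1: arr[1] = 2+9 = 11 → [9, 11, 5, 1, 8, 2, 0, 5]
i=2: arr[2] = 5+11 = 16 → [9, 11, 16, 1, 8, 2, 0, 5]
i=3: arr[3] = 1+16 = 17 → [9, 11, 16, 17, 8, 2, 0, 5]
i=4: arr[4] = 8+17 = 25 → [9, 11, 16, 17, 25, 2, 0, 5]
i=5: arr[5] = 2+25 = 27 → [9, 11, 16, 17, 25, 27, 0, 5]
i=6: arr[6] = 0+27 = 27 → [9, 11, 16, 17, 25, 27, 27, 5]
i=7: arr[7] = 5+27 = 32 → [9, 11, 16, 17, 25, 27, 27, 32]

[9, 11, 16, 17, 25, 27, 27, 32]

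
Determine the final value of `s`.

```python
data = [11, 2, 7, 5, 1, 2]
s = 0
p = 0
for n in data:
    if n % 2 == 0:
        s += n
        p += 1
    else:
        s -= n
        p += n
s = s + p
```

6

n=11: not even, s = 0-11 = -11; p=11
n=2: even, s = (-11)+2 = -9; p=12
n=7: not even, s = (-9)-7 = -16; p=19
n=5: not even, s = (-16)-5 = -21; p=24
n=1: not even, s = (-21)-1 = -22; p=25
n=2: even, s = (-22)+2 = -20; p=26
s+p = (-20)+26 = 6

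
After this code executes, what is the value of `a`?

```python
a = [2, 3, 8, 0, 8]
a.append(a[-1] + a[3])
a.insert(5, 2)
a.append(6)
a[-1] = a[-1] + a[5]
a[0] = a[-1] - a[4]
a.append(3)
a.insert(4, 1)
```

append a[-1]+a[3] = 8+0 = 8 → [2, 3, 8, 0, 8, 8]
insert 2 at 5 → [2, 3, 8, 0, 8, 2, 8]
append 6 → [2, 3, 8, 0, 8, 2, 8, 6]
a[-1] = a[-1]+a[5] = 6+2 = 8 → [2, 3, 8, 0, 8, 2, 8, 8]
a[0] = a[-1]-a[4] = 8-8 = 0 → [0, 3, 8, 0, 8, 2, 8, 8]
append 3 → [0, 3, 8, 0, 8, 2, 8, 8, 3]
insert 1 at 4 → [0, 3, 8, 0, 1, 8, 2, 8, 8, 3]

[0, 3, 8, 0, 1, 8, 2, 8, 8, 3]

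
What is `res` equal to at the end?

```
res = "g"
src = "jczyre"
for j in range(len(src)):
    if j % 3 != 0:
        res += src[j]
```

j=0: skip
j=1: add 'c' → 'gc'
j=2: add 'z' → 'gcz'
j=3: skip
j=4: add 'r' → 'gczr'
j=5: add 'e' → 'gczre'

'gczre'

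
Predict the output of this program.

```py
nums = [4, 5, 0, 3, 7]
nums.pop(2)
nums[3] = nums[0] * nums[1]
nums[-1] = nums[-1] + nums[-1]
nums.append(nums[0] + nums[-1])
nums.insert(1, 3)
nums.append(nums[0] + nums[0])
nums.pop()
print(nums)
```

pop(2) removes 0 → [4, 5, 3, 7]
nums[3] = nums[0]*nums[1] = 4*5 = 20 → [4, 5, 3, 20]
nums[-1] = nums[-1]+nums[-1] = 20+20 = 40 → [4, 5, 3, 40]
append nums[0]+nums[-1] = 4+40 = 44 → [4, 5, 3, 40, 44]
insert 3 at 1 → [4, 3, 5, 3, 40, 44]
append nums[0]+nums[0] = 4+4 = 8 → [4, 3, 5, 3, 40, 44, 8]
pop() removes 8 → [4, 3, 5, 3, 40, 44]

[4, 3, 5, 3, 40, 44]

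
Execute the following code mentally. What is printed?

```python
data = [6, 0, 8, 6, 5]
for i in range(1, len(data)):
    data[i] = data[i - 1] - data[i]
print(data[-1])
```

-13

i=1: data[1] = 6-0 = 6 → [6, 6, 8, 6, 5]
i=2: data[2] = 6-8 = -2 → [6, 6, -2, 6, 5]
i=3: data[3] = (-2)-6 = -8 → [6, 6, -2, -8, 5]
i=4: data[4] = (-8)-5 = -13 → [6, 6, -2, -8, -13]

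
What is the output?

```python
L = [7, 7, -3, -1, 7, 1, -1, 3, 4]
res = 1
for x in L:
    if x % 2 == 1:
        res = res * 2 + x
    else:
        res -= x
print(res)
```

1545

x=7: odd, res = 1*2+7 = 9
x=7: odd, res = 9*2+7 = 25
x=-3: odd, res = 25*2+(-3) = 47
x=-1: odd, res = 47*2+(-1) = 93
x=7: odd, res = 93*2+7 = 193
x=1: odd, res = 193*2+1 = 387
x=-1: odd, res = 387*2+(-1) = 773
x=3: odd, res = 773*2+3 = 1549
x=4: not odd, res = 1549-4 = 1545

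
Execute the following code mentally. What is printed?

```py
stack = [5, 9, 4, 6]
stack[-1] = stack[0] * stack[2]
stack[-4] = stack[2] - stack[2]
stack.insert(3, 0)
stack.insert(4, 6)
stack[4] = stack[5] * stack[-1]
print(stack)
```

stack[-1] = stack[0]*stack[2] = 5*4 = 20 → [5, 9, 4, 20]
stack[-4] = stack[2]-stack[2] = 4-4 = 0 → [0, 9, 4, 20]
insert 0 at 3 → [0, 9, 4, 0, 20]
insert 6 at 4 → [0, 9, 4, 0, 6, 20]
stack[4] = stack[5]*stack[-1] = 20*20 = 400 → [0, 9, 4, 0, 400, 20]

[0, 9, 4, 0, 400, 20]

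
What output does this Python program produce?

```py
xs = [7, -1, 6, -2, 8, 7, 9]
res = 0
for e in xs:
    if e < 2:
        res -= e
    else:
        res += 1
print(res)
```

e=7: not <2, res = 0+1 = 1
e=-1: <2, res = 1-(-1) = 2
e=6: not <2, res = 2+1 = 3
e=-2: <2, res = 3-(-2) = 5
e=8: not <2, res = 5+1 = 6
e=7: not <2, res = 6+1 = 7
e=9: not <2, res = 7+1 = 8

8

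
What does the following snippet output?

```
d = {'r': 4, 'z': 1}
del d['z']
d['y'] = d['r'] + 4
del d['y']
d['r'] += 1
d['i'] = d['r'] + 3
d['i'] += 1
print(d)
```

{'r': 5, 'i': 9}

del 'z' → {'r': 4}
d['y'] = d['r']+4 = 8 → {'r': 4, 'y': 8}
del 'y' → {'r': 4}
d['r'] = 4+1 = 5 → {'r': 5}
d['i'] = d['r']+3 = 8 → {'r': 5, 'i': 8}
d['i'] = 8+1 = 9 → {'r': 5, 'i': 9}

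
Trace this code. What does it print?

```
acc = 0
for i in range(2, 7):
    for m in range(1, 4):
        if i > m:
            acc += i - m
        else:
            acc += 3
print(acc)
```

40

i=2,m=1: 2>1, acc = 0+1 = 1
i=2,m=2: not 2>2, acc = 1+3 = 4
i=2,m=3: not 2>3, acc = 4+3 = 7
i=3,m=1: 3>1, acc = 7+2 = 9
i=3,m=2: 3>2, acc = 9+1 = 10
i=3,m=3: not 3>3, acc = 10+3 = 13
i=4,m=1: 4>1, acc = 13+3 = 16
i=4,m=2: 4>2, acc = 16+2 = 18
i=4,m=3: 4>3, acc = 18+1 = 19
i=5,m=1: 5>1, acc = 19+4 = 23
i=5,m=2: 5>2, acc = 23+3 = 26
i=5,m=3: 5>3, acc = 26+2 = 28
i=6,m=1: 6>1, acc = 28+5 = 33
i=6,m=2: 6>2, acc = 33+4 = 37
i=6,m=3: 6>3, acc = 37+3 = 40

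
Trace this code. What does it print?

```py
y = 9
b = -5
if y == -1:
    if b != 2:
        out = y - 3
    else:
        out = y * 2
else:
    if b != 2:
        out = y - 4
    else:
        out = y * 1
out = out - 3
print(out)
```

2

y=9, b=-5
y == -1 is False; b != 2 is True
→ out = y - 4 = 5
out = 5-3 = 2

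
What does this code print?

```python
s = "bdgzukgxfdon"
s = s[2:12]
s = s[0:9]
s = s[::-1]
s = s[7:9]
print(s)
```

slice [2:12] → 'gzukgxfdon'
slice [0:9] → 'gzukgxfdo'
reverse → 'odfxgkuzg'
slice [7:9] → 'zg'

zg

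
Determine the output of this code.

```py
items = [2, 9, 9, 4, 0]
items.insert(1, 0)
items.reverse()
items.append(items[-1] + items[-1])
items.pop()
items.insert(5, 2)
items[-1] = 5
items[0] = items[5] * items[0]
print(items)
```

[0, 4, 9, 9, 0, 2, 5]

insert 0 at 1 → [2, 0, 9, 9, 4, 0]
reverse → [0, 4, 9, 9, 0, 2]
append items[-1]+items[-1] = 2+2 = 4 → [0, 4, 9, 9, 0, 2, 4]
pop() removes 4 → [0, 4, 9, 9, 0, 2]
insert 2 at 5 → [0, 4, 9, 9, 0, 2, 2]
items[-1] = 5 → [0, 4, 9, 9, 0, 2, 5]
items[0] = items[5]*items[0] = 2*0 = 0 → [0, 4, 9, 9, 0, 2, 5]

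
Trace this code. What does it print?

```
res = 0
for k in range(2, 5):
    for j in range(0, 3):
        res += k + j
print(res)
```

k=2,j=0: res = 0+2 = 2
k=2,j=1: res = 2+3 = 5
k=2,j=2: res = 5+4 = 9
k=3,j=0: res = 9+3 = 12
k=3,j=1: res = 12+4 = 16
k=3,j=2: res = 16+5 = 21
k=4,j=0: res = 21+4 = 25
k=4,j=1: res = 25+5 = 30
k=4,j=2: res = 30+6 = 36

36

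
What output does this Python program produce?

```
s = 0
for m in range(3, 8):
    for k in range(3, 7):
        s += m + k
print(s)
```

190

m=3,k=3: s = 0+6 = 6
m=3,k=4: s = 6+7 = 13
m=3,k=5: s = 13+8 = 21
m=3,k=6: s = 21+9 = 30
m=4,k=3: s = 30+7 = 37
m=4,k=4: s = 37+8 = 45
m=4,k=5: s = 45+9 = 54
m=4,k=6: s = 54+10 = 64
m=5,k=3: s = 64+8 = 72
m=5,k=4: s = 72+9 = 81
m=5,k=5: s = 81+10 = 91
m=5,k=6: s = 91+11 = 102
m=6,k=3: s = 102+9 = 111
m=6,k=4: s = 111+10 = 121
m=6,k=5: s = 121+11 = 132
m=6,k=6: s = 132+12 = 144
m=7,k=3: s = 144+10 = 154
m=7,k=4: s = 154+11 = 165
m=7,k=5: s = 165+12 = 177
m=7,k=6: s = 177+13 = 190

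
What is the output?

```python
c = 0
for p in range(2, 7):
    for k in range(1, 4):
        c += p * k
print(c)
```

p=2,k=1: c = 0+2 = 2
p=2,k=2: c = 2+4 = 6
p=2,k=3: c = 6+6 = 12
p=3,k=1: c = 12+3 = 15
p=3,k=2: c = 15+6 = 21
p=3,k=3: c = 21+9 = 30
p=4,k=1: c = 30+4 = 34
p=4,k=2: c = 34+8 = 42
p=4,k=3: c = 42+12 = 54
p=5,k=1: c = 54+5 = 59
p=5,k=2: c = 59+10 = 69
p=5,k=3: c = 69+15 = 84
p=6,k=1: c = 84+6 = 90
p=6,k=2: c = 90+12 = 102
p=6,k=3: c = 102+18 = 120

120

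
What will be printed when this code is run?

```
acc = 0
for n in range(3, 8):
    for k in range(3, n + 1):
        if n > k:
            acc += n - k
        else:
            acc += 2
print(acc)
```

30

n=3,k=3: not 3>3, acc = 0+2 = 2
n=4,k=3: 4>3, acc = 2+1 = 3
n=4,k=4: not 4>4, acc = 3+2 = 5
n=5,k=3: 5>3, acc = 5+2 = 7
n=5,k=4: 5>4, acc = 7+1 = 8
n=5,k=5: not 5>5, acc = 8+2 = 10
n=6,k=3: 6>3, acc = 10+3 = 13
n=6,k=4: 6>4, acc = 13+2 = 15
n=6,k=5: 6>5, acc = 15+1 = 16
n=6,k=6: not 6>6, acc = 16+2 = 18
n=7,k=3: 7>3, acc = 18+4 = 22
n=7,k=4: 7>4, acc = 22+3 = 25
n=7,k=5: 7>5, acc = 25+2 = 27
n=7,k=6: 7>6, acc = 27+1 = 28
n=7,k=7: not 7>7, acc = 28+2 = 30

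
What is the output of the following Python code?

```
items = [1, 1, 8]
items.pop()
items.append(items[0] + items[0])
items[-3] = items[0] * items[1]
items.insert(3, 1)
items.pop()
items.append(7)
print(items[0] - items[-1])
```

-6

pop() removes 8 → [1, 1]
append items[0]+items[0] = 1+1 = 2 → [1, 1, 2]
items[-3] = items[0]*items[1] = 1*1 = 1 → [1, 1, 2]
insert 1 at 3 → [1, 1, 2, 1]
pop() removes 1 → [1, 1, 2]
append 7 → [1, 1, 2, 7]
items[0]-items[-1] = 1-7 = -6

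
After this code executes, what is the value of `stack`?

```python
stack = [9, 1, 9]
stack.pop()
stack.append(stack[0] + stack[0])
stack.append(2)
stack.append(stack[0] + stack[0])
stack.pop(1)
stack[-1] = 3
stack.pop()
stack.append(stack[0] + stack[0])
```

[9, 18, 2, 18]

pop() removes 9 → [9, 1]
append stack[0]+stack[0] = 9+9 = 18 → [9, 1, 18]
append 2 → [9, 1, 18, 2]
append stack[0]+stack[0] = 9+9 = 18 → [9, 1, 18, 2, 18]
pop(1) removes 1 → [9, 18, 2, 18]
stack[-1] = 3 → [9, 18, 2, 3]
pop() removes 3 → [9, 18, 2]
append stack[0]+stack[0] = 9+9 = 18 → [9, 18, 2, 18]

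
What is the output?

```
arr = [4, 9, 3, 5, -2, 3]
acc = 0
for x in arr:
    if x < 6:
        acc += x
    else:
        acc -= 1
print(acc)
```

x=4: <6, acc = 0+4 = 4
x=9: not <6, acc = 4-1 = 3
x=3: <6, acc = 3+3 = 6
x=5: <6, acc = 6+5 = 11
x=-2: <6, acc = 11+(-2) = 9
x=3: <6, acc = 9+3 = 12

12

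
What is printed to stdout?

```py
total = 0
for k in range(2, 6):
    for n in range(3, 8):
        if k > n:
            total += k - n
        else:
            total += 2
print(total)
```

k=2,n=3: not 2>3, total = 0+2 = 2
k=2,n=4: not 2>4, total = 2+2 = 4
k=2,n=5: not 2>5, total = 4+2 = 6
k=2,n=6: not 2>6, total = 6+2 = 8
k=2,n=7: not 2>7, total = 8+2 = 10
k=3,n=3: not 3>3, total = 10+2 = 12
k=3,n=4: not 3>4, total = 12+2 = 14
k=3,n=5: not 3>5, total = 14+2 = 16
k=3,n=6: not 3>6, total = 16+2 = 18
k=3,n=7: not 3>7, total = 18+2 = 20
k=4,n=3: 4>3, total = 20+1 = 21
k=4,n=4: not 4>4, total = 21+2 = 23
k=4,n=5: not 4>5, total = 23+2 = 25
k=4,n=6: not 4>6, total = 25+2 = 27
k=4,n=7: not 4>7, total = 27+2 = 29
k=5,n=3: 5>3, total = 29+2 = 31
k=5,n=4: 5>4, total = 31+1 = 32
k=5,n=5: not 5>5, total = 32+2 = 34
k=5,n=6: not 5>6, total = 34+2 = 36
k=5,n=7: not 5>7, total = 36+2 = 38

38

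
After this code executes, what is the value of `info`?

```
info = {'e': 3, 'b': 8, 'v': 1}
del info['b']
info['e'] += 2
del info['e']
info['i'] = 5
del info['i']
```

{'v': 1}

del 'b' → {'e': 3, 'v': 1}
info['e'] = 3+2 = 5 → {'e': 5, 'v': 1}
del 'e' → {'v': 1}
info['i'] = 5 → {'v': 1, 'i': 5}
del 'i' → {'v': 1}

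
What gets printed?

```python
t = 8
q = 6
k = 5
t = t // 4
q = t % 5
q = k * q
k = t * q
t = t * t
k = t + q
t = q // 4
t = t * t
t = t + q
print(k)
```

t = 8//4 = 2
q = 2%5 = 2
q = 5*2 = 10
k = 2*10 = 20
t = 2*2 = 4
k = 4+10 = 14
t = 10//4 = 2
t = 2*2 = 4
t = 4+10 = 14

14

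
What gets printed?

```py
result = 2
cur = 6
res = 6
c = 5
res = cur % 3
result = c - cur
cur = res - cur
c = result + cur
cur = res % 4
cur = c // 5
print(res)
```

res = 6%3 = 0
result = 5-6 = -1
cur = 0-6 = -6
c = (-1)+(-6) = -7
cur = 0%4 = 0
cur = (-7)//5 = -2

0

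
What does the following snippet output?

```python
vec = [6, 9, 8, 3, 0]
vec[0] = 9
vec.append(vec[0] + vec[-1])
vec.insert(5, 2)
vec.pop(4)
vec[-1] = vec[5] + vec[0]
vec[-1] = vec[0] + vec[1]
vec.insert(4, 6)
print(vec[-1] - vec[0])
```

9

vec[0] = 9 → [9, 9, 8, 3, 0]
append vec[0]+vec[-1] = 9+0 = 9 → [9, 9, 8, 3, 0, 9]
insert 2 at 5 → [9, 9, 8, 3, 0, 2, 9]
pop(4) removes 0 → [9, 9, 8, 3, 2, 9]
vec[-1] = vec[5]+vec[0] = 9+9 = 18 → [9, 9, 8, 3, 2, 18]
vec[-1] = vec[0]+vec[1] = 9+9 = 18 → [9, 9, 8, 3, 2, 18]
insert 6 at 4 → [9, 9, 8, 3, 6, 2, 18]
vec[-1]-vec[0] = 18-9 = 9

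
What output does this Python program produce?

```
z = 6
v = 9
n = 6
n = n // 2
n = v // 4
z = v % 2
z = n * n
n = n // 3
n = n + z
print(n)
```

4

n = 6//2 = 3
n = 9//4 = 2
z = 9%2 = 1
z = 2*2 = 4
n = 2//3 = 0
n = 0+4 = 4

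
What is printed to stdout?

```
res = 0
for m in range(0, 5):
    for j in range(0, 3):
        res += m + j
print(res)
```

m=0,j=0: res = 0+0 = 0
m=0,j=1: res = 0+1 = 1
m=0,j=2: res = 1+2 = 3
m=1,j=0: res = 3+1 = 4
m=1,j=1: res = 4+2 = 6
m=1,j=2: res = 6+3 = 9
m=2,j=0: res = 9+2 = 11
m=2,j=1: res = 11+3 = 14
m=2,j=2: res = 14+4 = 18
m=3,j=0: res = 18+3 = 21
m=3,j=1: res = 21+4 = 25
m=3,j=2: res = 25+5 = 30
m=4,j=0: res = 30+4 = 34
m=4,j=1: res = 34+5 = 39
m=4,j=2: res = 39+6 = 45

45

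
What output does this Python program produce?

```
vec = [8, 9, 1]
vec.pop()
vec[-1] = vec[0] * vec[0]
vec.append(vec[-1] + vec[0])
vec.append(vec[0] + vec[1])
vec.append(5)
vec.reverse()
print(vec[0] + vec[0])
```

10

pop() removes 1 → [8, 9]
vec[-1] = vec[0]*vec[0] = 8*8 = 64 → [8, 64]
append vec[-1]+vec[0] = 64+8 = 72 → [8, 64, 72]
append vec[0]+vec[1] = 8+64 = 72 → [8, 64, 72, 72]
append 5 → [8, 64, 72, 72, 5]
reverse → [5, 72, 72, 64, 8]
vec[0]+vec[0] = 5+5 = 10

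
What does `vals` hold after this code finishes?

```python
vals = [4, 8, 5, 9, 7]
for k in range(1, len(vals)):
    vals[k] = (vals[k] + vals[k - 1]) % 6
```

[4, 0, 5, 2, 3]

k=1: vals[1] = (8+4)%6 = 0 → [4, 0, 5, 9, 7]
k=2: vals[2] = (5+0)%6 = 5 → [4, 0, 5, 9, 7]
k=3: vals[3] = (9+5)%6 = 2 → [4, 0, 5, 2, 7]
k=4: vals[4] = (7+2)%6 = 3 → [4, 0, 5, 2, 3]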